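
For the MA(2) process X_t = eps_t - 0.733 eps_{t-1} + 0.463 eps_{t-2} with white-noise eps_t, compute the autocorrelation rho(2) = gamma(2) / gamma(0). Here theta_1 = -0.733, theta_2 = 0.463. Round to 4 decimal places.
\rho(2) = 0.2643

For an MA(q) process with theta_0 = 1, the autocovariance is
  gamma(k) = sigma^2 * sum_{i=0..q-k} theta_i * theta_{i+k},
and rho(k) = gamma(k) / gamma(0). Sigma^2 cancels.
  numerator   = (1)*(0.463) = 0.463.
  denominator = (1)^2 + (-0.733)^2 + (0.463)^2 = 1.751658.
  rho(2) = 0.463 / 1.751658 = 0.2643.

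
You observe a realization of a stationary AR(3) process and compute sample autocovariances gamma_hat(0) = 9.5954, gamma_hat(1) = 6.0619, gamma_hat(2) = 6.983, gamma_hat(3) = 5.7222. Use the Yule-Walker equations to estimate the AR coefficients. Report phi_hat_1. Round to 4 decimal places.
\hat\phi_{1} = 0.2310

The Yule-Walker equations for an AR(p) process read, in matrix form,
  Gamma_p phi = r_p,   with   (Gamma_p)_{ij} = gamma(|i - j|),
                       (r_p)_i = gamma(i),   i,j = 1..p.
Substitute the sample gammas (Toeplitz matrix and right-hand side of size 3):
  Gamma_p = [[9.5954, 6.0619, 6.983], [6.0619, 9.5954, 6.0619], [6.983, 6.0619, 9.5954]]
  r_p     = [6.0619, 6.983, 5.7222]
Written out (R1..R3):
  (R1) 9.5954 phi_1 + 6.0619 phi_2 + 6.983 phi_3 = 6.0619
  (R2) 6.0619 phi_1 + 9.5954 phi_2 + 6.0619 phi_3 = 6.983
  (R3) 6.983 phi_1 + 6.0619 phi_2 + 9.5954 phi_3 = 5.7222
Gaussian elimination:
  R2 <- R2 - (6.0619/9.5954) R1 = R2 - (0.631751) R1:  5.765791 phi_2 + 1.650385 phi_3 = 3.153391
  R3 <- R3 - (6.983/9.5954) R1 = R3 - (0.727745) R1:  1.650385 phi_2 + 4.51356 phi_3 = 1.310685
  R3 <- R3 - (1.650385/5.765791) R2 = R3 - (0.286237) R2:  4.041158 phi_3 = 0.408067
Back-substitution:
  phi_hat_3 = 0.408067 / 4.041158 = 0.100978
  phi_hat_2 = (3.153391 - (1.650385)(0.100978)) / 5.765791 = 0.51801
  phi_hat_1 = (6.0619 - (6.0619)(0.51801) - (6.983)(0.100978)) / 9.5954 = 0.231011
So phi_hat = [0.2310, 0.5180, 0.1010].
Therefore phi_hat_1 = 0.2310.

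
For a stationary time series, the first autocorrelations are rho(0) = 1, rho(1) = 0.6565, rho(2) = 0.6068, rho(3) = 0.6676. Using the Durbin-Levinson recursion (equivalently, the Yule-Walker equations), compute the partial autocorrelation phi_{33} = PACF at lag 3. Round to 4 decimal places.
\phi_{33} = 0.3681

The PACF at lag k is phi_{kk}, the last component of the solution
to the Yule-Walker system G_k phi = r_k where
  (G_k)_{ij} = rho(|i - j|), (r_k)_i = rho(i), i,j = 1..k.
Equivalently, Durbin-Levinson gives phi_{kk} iteratively:
  phi_{11} = rho(1)
  phi_{kk} = [rho(k) - sum_{j=1..k-1} phi_{k-1,j} rho(k-j)]
            / [1 - sum_{j=1..k-1} phi_{k-1,j} rho(j)],
  phi_{k,j} = phi_{k-1,j} - phi_{kk} phi_{k-1,k-j},  j = 1..k-1.
Step k = 1:
  phi_11 = rho(1) = 0.6565.
Step k = 2:
  phi_22 = [rho(2) - phi_11 rho(1)] / [1 - phi_11 rho(1)] = [0.6068 - (0.6565)(0.6565)] / [1 - (0.6565)(0.6565)]
         = 0.17580775 / 0.56900775 = 0.308973.
  Update: phi_21 = phi_11 - phi_22 phi_11 = 0.6565 - (0.308973)(0.6565) = 0.45366.
Step k = 3:
  phi_33 = [rho(3) - phi_21 rho(2) - phi_22 rho(1)] / [1 - phi_21 rho(1) - phi_22 rho(2)]
    numerator   = 0.6676 - (0.45366)(0.6068) - (0.308973)(0.6565) = 0.18947894
    denominator = 1 - (0.45366)(0.6565) - (0.308973)(0.6068) = 0.51468799
  phi_33 = 0.18947894 / 0.51468799 = 0.3681.
Therefore phi_{33} = 0.3681.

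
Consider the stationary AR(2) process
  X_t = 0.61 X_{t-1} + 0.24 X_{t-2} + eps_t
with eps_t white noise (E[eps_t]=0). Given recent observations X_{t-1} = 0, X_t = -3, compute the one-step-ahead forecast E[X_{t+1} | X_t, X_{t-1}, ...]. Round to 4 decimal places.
E[X_{t+1} \mid \mathcal F_t] = -1.8300

For an AR(p) model X_t = c + sum_i phi_i X_{t-i} + eps_t, the
one-step-ahead conditional mean is
  E[X_{t+1} | X_t, ...] = c + sum_i phi_i X_{t+1-i}.
Substitute known values:
  E[X_{t+1} | ...] = (0.61) * (-3) + (0.24) * (0)
                   = -1.8300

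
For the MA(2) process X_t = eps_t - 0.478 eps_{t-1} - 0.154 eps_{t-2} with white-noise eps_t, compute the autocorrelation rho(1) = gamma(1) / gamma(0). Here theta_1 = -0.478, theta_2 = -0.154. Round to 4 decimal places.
\rho(1) = -0.3229

For an MA(q) process with theta_0 = 1, the autocovariance is
  gamma(k) = sigma^2 * sum_{i=0..q-k} theta_i * theta_{i+k},
and rho(k) = gamma(k) / gamma(0). Sigma^2 cancels.
  numerator   = (1)*(-0.478) + (-0.478)*(-0.154) = -0.404388.
  denominator = (1)^2 + (-0.478)^2 + (-0.154)^2 = 1.2522.
  rho(1) = -0.404388 / 1.2522 = -0.3229.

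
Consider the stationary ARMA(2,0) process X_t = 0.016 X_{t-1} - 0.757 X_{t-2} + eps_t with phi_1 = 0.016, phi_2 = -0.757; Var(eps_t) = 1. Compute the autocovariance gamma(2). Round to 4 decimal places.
\gamma(2) = -1.7728

Multiply the model equation by X_{t-k} and take expectations. With theta_0 = psi_0 = 1 and psi_j the MA(infinity) weights, this gives
  gamma(k) - sum_i phi_i gamma(k-i) = c_k,
  c_k = sigma^2 * sum_{j=k..q} theta_j psi_{j-k}   (c_k = 0 for k > q),
using gamma(-m) = gamma(m).
Pure AR (q = 0): c_0 = sigma^2 = 1, c_k = 0 for k >= 1.
Equations for k = 0, 1, 2 (AR order 2, c_2 = 0):
  (E0) gamma(0) = phi_1 gamma(1) + phi_2 gamma(2) + c_0
  (E1) gamma(1) = phi_1 gamma(0) + phi_2 gamma(1) + c_1
  (E2) gamma(2) = phi_1 gamma(1) + phi_2 gamma(0)
From (E1): gamma(1) = A gamma(0) + B with
  A = phi_1 / (1 - phi_2) = 0.016 / 1.757 = 0.009106,   B = c_1 / (1 - phi_2) = 0 / 1.757 = 0.
Insert (E2) into (E0): gamma(0) (1 - phi_2^2) = phi_1 (1 + phi_2) gamma(1) + c_0.
  phi_1 (1 + phi_2) = (0.016)(0.243) = 0.003888,   1 - phi_2^2 = 0.426951.
Replace gamma(1) by A gamma(0) + B and collect gamma(0):
  gamma(0) [0.426951 - (0.003888)(0.009106)] = c_0 = 1
  gamma(0) * 0.426916 = 1
  gamma(0) = 1 / 0.426916 = 2.342383.
  gamma(1) = A gamma(0) = (0.009106)(2.342383) = 0.021331.
  gamma(2) = phi_1 gamma(1) + phi_2 gamma(0) = (0.016)(0.021331) + (-0.757)(2.342383) = -1.772843.
Therefore gamma(2) = -1.7728 (to 4 decimal places).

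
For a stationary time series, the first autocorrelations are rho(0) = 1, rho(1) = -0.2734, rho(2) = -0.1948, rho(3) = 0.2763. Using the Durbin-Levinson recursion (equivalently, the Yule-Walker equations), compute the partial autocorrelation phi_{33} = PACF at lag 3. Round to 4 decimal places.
\phi_{33} = 0.1510

The PACF at lag k is phi_{kk}, the last component of the solution
to the Yule-Walker system G_k phi = r_k where
  (G_k)_{ij} = rho(|i - j|), (r_k)_i = rho(i), i,j = 1..k.
Equivalently, Durbin-Levinson gives phi_{kk} iteratively:
  phi_{11} = rho(1)
  phi_{kk} = [rho(k) - sum_{j=1..k-1} phi_{k-1,j} rho(k-j)]
            / [1 - sum_{j=1..k-1} phi_{k-1,j} rho(j)],
  phi_{k,j} = phi_{k-1,j} - phi_{kk} phi_{k-1,k-j},  j = 1..k-1.
Step k = 1:
  phi_11 = rho(1) = -0.2734.
Step k = 2:
  phi_22 = [rho(2) - phi_11 rho(1)] / [1 - phi_11 rho(1)] = [-0.1948 - (-0.2734)(-0.2734)] / [1 - (-0.2734)(-0.2734)]
         = -0.26954756 / 0.92525244 = -0.291323.
  Update: phi_21 = phi_11 - phi_22 phi_11 = -0.2734 - (-0.291323)(-0.2734) = -0.353048.
Step k = 3:
  phi_33 = [rho(3) - phi_21 rho(2) - phi_22 rho(1)] / [1 - phi_21 rho(1) - phi_22 rho(2)]
    numerator   = 0.2763 - (-0.353048)(-0.1948) - (-0.291323)(-0.2734) = 0.12787851
    denominator = 1 - (-0.353048)(-0.2734) - (-0.291323)(-0.1948) = 0.84672697
  phi_33 = 0.12787851 / 0.84672697 = 0.151.
Therefore phi_{33} = 0.1510.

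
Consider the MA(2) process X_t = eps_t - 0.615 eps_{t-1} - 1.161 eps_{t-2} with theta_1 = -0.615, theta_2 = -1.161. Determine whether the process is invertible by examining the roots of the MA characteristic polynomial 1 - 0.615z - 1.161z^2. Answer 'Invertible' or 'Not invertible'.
\text{Not invertible}

The MA(q) characteristic polynomial is P(z) = 1 - 0.615z - 1.161z^2.
Invertibility requires all roots to lie outside the unit circle, i.e. |z| > 1 for every root.
Set 1 + (-0.615) z + (-1.161) z^2 = 0, i.e. a z^2 + b z + c = 0 with a = -1.161, b = -0.615, c = 1.
Discriminant D = b^2 - 4ac = (-0.615)^2 - 4*(-1.161)*1 = 0.378225 - (-4.644) = 5.022225.
D >= 0, so the roots are real: z = (-b +/- sqrt(D)) / (2a) = (0.615 +/- 2.241032) / (-2.322).
  z_1 = (0.615 + 2.241032) / (-2.322) = -1.23,   |z_1| = 1.23.
  z_2 = (0.615 - 2.241032) / (-2.322) = 0.7003,   |z_2| = 0.7003.
Moduli of all roots: 1.2300, 0.7003.
All moduli strictly greater than 1? No.
Verdict: Not invertible.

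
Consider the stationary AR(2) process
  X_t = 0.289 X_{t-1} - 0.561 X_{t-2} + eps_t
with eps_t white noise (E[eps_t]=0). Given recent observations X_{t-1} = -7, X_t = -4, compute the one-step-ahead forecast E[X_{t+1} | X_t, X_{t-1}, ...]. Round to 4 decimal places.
E[X_{t+1} \mid \mathcal F_t] = 2.7710

For an AR(p) model X_t = c + sum_i phi_i X_{t-i} + eps_t, the
one-step-ahead conditional mean is
  E[X_{t+1} | X_t, ...] = c + sum_i phi_i X_{t+1-i}.
Substitute known values:
  E[X_{t+1} | ...] = (0.289) * (-4) + (-0.561) * (-7)
                   = 2.7710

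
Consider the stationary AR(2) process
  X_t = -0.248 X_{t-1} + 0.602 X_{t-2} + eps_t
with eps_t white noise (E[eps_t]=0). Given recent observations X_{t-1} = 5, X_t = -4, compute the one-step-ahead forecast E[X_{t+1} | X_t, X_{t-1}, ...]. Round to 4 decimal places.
E[X_{t+1} \mid \mathcal F_t] = 4.0020

For an AR(p) model X_t = c + sum_i phi_i X_{t-i} + eps_t, the
one-step-ahead conditional mean is
  E[X_{t+1} | X_t, ...] = c + sum_i phi_i X_{t+1-i}.
Substitute known values:
  E[X_{t+1} | ...] = (-0.248) * (-4) + (0.602) * (5)
                   = 4.0020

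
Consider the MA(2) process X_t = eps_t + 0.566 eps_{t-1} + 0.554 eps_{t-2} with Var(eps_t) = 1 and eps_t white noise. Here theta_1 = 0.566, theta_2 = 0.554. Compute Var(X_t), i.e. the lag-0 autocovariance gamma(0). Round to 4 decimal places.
\gamma(0) = 1.6273

For an MA(q) process X_t = eps_t + sum_i theta_i eps_{t-i} with
Var(eps_t) = sigma^2, the variance is
  gamma(0) = sigma^2 * (1 + sum_i theta_i^2).
  sum_i theta_i^2 = (0.566)^2 + (0.554)^2 = 0.320356 + 0.306916 = 0.627272.
  gamma(0) = 1 * (1 + 0.627272) = 1 * 1.627272 = 1.627272, which rounds to 1.6273.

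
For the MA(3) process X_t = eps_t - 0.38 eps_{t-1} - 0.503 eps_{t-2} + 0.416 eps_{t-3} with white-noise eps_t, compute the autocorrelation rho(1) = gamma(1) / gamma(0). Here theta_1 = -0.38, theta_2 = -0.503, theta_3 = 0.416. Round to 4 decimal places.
\rho(1) = -0.2535

For an MA(q) process with theta_0 = 1, the autocovariance is
  gamma(k) = sigma^2 * sum_{i=0..q-k} theta_i * theta_{i+k},
and rho(k) = gamma(k) / gamma(0). Sigma^2 cancels.
  numerator   = (1)*(-0.38) + (-0.38)*(-0.503) + (-0.503)*(0.416) = -0.398108.
  denominator = (1)^2 + (-0.38)^2 + (-0.503)^2 + (0.416)^2 = 1.570465.
  rho(1) = -0.398108 / 1.570465 = -0.2535.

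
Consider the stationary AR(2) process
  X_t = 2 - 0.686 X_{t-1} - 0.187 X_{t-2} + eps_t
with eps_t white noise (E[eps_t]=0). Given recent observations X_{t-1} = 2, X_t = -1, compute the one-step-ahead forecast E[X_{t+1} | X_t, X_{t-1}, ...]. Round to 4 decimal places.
E[X_{t+1} \mid \mathcal F_t] = 2.3120

For an AR(p) model X_t = c + sum_i phi_i X_{t-i} + eps_t, the
one-step-ahead conditional mean is
  E[X_{t+1} | X_t, ...] = c + sum_i phi_i X_{t+1-i}.
Substitute known values:
  E[X_{t+1} | ...] = 2 + (-0.686) * (-1) + (-0.187) * (2)
                   = 2.3120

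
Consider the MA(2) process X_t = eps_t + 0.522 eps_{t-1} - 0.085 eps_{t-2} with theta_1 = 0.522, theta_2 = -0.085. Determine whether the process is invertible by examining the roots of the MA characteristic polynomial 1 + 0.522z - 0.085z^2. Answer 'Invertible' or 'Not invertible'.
\text{Invertible}

The MA(q) characteristic polynomial is P(z) = 1 + 0.522z - 0.085z^2.
Invertibility requires all roots to lie outside the unit circle, i.e. |z| > 1 for every root.
Set 1 + (0.522) z + (-0.085) z^2 = 0, i.e. a z^2 + b z + c = 0 with a = -0.085, b = 0.522, c = 1.
Discriminant D = b^2 - 4ac = (0.522)^2 - 4*(-0.085)*1 = 0.272484 - (-0.34) = 0.612484.
D >= 0, so the roots are real: z = (-b +/- sqrt(D)) / (2a) = (-0.522 +/- 0.782614) / (-0.17).
  z_1 = (-0.522 + 0.782614) / (-0.17) = -1.533,   |z_1| = 1.533.
  z_2 = (-0.522 - 0.782614) / (-0.17) = 7.6742,   |z_2| = 7.6742.
Moduli of all roots: 1.5330, 7.6742.
All moduli strictly greater than 1? Yes.
Verdict: Invertible.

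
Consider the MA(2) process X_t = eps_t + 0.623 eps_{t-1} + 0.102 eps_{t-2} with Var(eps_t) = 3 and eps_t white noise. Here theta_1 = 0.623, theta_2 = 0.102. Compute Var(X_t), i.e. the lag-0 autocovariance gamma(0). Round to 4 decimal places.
\gamma(0) = 4.1956

For an MA(q) process X_t = eps_t + sum_i theta_i eps_{t-i} with
Var(eps_t) = sigma^2, the variance is
  gamma(0) = sigma^2 * (1 + sum_i theta_i^2).
  sum_i theta_i^2 = (0.623)^2 + (0.102)^2 = 0.388129 + 0.010404 = 0.398533.
  gamma(0) = 3 * (1 + 0.398533) = 3 * 1.398533 = 4.195599, which rounds to 4.1956.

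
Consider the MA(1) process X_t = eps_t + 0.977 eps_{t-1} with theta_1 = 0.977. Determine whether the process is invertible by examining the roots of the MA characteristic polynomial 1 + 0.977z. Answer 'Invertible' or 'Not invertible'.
\text{Invertible}

The MA(q) characteristic polynomial is P(z) = 1 + 0.977z.
Invertibility requires all roots to lie outside the unit circle, i.e. |z| > 1 for every root.
This is linear in z: 1 + (0.977) z = 0  =>  z = -1/(0.977) = -1.023541,  |z| = 1.023541.
Moduli of all roots: 1.0235.
All moduli strictly greater than 1? Yes.
Verdict: Invertible.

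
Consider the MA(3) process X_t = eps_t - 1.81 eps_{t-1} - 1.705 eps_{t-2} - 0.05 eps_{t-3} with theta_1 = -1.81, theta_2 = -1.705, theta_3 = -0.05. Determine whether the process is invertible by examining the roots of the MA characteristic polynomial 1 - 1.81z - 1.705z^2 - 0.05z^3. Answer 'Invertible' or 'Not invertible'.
\text{Not invertible}

The MA(q) characteristic polynomial is P(z) = 1 - 1.81z - 1.705z^2 - 0.05z^3.
Invertibility requires all roots to lie outside the unit circle, i.e. |z| > 1 for every root.
Degree 3: look for a simple real root z0 first, then factor out (1 - z/z0) and solve the remaining quadratic.
Testing z0 = 0.4: P(0.4) = 1 + (-1.81)(0.4) + (-1.705)(0.4)^2 + (-0.05)(0.4)^3
  = 1 + (-0.724) + (-0.2728) + (-0.0032) = 0.  So z_0 = 0.4 is a root, |z_0| = 0.4.
Divide out the factor (1 - 2.5 z) = (1 - z/z0) (since 1/z0 = 2.5):
  P(z) = (1 - 2.5 z)(1 + (0.69) z + (0.02) z^2)
  [check: z-coef 0.69 - (2.5) = -1.81; z^2-coef 0.02 - (2.5)(0.69) = -1.705; z^3-coef -(2.5)(0.02) = -0.05.]
Remaining roots from the quadratic factor 1 + (0.69) z + (0.02) z^2:
  Set 1 + (0.69) z + (0.02) z^2 = 0, i.e. a z^2 + b z + c = 0 with a = 0.02, b = 0.69, c = 1.
  Discriminant D = b^2 - 4ac = (0.69)^2 - 4*(0.02)*1 = 0.4761 - (0.08) = 0.3961.
  D >= 0, so the roots are real: z = (-b +/- sqrt(D)) / (2a) = (-0.69 +/- 0.629365) / (0.04).
    z_1 = (-0.69 + 0.629365) / (0.04) = -1.5159,   |z_1| = 1.5159.
    z_2 = (-0.69 - 0.629365) / (0.04) = -32.9841,   |z_2| = 32.9841.
Moduli of all roots: 0.4000, 1.5159, 32.9841.
All moduli strictly greater than 1? No.
Verdict: Not invertible.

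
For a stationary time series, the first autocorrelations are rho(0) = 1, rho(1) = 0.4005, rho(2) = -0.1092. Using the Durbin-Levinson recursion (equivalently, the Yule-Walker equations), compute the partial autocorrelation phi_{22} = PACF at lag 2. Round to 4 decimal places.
\phi_{22} = -0.3211

The PACF at lag k is phi_{kk}, the last component of the solution
to the Yule-Walker system G_k phi = r_k where
  (G_k)_{ij} = rho(|i - j|), (r_k)_i = rho(i), i,j = 1..k.
Equivalently, Durbin-Levinson gives phi_{kk} iteratively:
  phi_{11} = rho(1)
  phi_{kk} = [rho(k) - sum_{j=1..k-1} phi_{k-1,j} rho(k-j)]
            / [1 - sum_{j=1..k-1} phi_{k-1,j} rho(j)],
  phi_{k,j} = phi_{k-1,j} - phi_{kk} phi_{k-1,k-j},  j = 1..k-1.
Step k = 1:
  phi_11 = rho(1) = 0.4005.
Step k = 2:
  phi_22 = [rho(2) - phi_11 rho(1)] / [1 - phi_11 rho(1)] = [-0.1092 - (0.4005)(0.4005)] / [1 - (0.4005)(0.4005)]
         = -0.26960025 / 0.83959975 = -0.3211.
Therefore phi_{22} = -0.3211.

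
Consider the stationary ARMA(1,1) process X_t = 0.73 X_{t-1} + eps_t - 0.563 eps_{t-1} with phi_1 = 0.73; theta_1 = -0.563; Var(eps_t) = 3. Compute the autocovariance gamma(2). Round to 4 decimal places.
\gamma(2) = 0.4612

Multiply the model equation by X_{t-k} and take expectations. With theta_0 = psi_0 = 1 and psi_j the MA(infinity) weights, this gives
  gamma(k) - sum_i phi_i gamma(k-i) = c_k,
  c_k = sigma^2 * sum_{j=k..q} theta_j psi_{j-k}   (c_k = 0 for k > q),
using gamma(-m) = gamma(m).
psi-weights needed (psi_j = theta_j + sum_i phi_i psi_{j-i}):
  psi_1 = theta_1 + phi_1 = -0.563 + (0.73) = 0.167
Right-hand sides:
  c_0 = sigma^2 (1 + theta_1 psi_1) = 3 * (1 + (-0.563)(0.167)) = 3 * 0.905979 = 2.717937
  c_1 = sigma^2 theta_1 = 3 * (-0.563) = -1.689
  c_2 = 0
Equations for k = 0 and k = 1 (AR order 1):
  gamma(0) = phi_1 gamma(1) + c_0
  gamma(1) = phi_1 gamma(0) + c_1
Substituting the second into the first: gamma(0) (1 - phi_1^2) = c_0 + phi_1 c_1, so
  gamma(0) = (c_0 + phi_1 c_1) / (1 - phi_1^2) = (2.717937 + (0.73)(-1.689)) / (1 - (0.73)^2) = 1.484967 / 0.4671 = 3.17912.
  gamma(1) = phi_1 gamma(0) + c_1 = (0.73)(3.17912) + (-1.689) = 0.631758.
For k = 2 (> q): gamma(2) = phi_1 gamma(1) = (0.73)(0.631758) = 0.461183.
Therefore gamma(2) = 0.4612 (to 4 decimal places).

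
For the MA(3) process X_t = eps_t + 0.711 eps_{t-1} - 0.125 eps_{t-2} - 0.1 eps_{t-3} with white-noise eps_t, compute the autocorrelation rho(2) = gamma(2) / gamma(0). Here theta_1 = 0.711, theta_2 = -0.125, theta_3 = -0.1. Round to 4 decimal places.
\rho(2) = -0.1281

For an MA(q) process with theta_0 = 1, the autocovariance is
  gamma(k) = sigma^2 * sum_{i=0..q-k} theta_i * theta_{i+k},
and rho(k) = gamma(k) / gamma(0). Sigma^2 cancels.
  numerator   = (1)*(-0.125) + (0.711)*(-0.1) = -0.1961.
  denominator = (1)^2 + (0.711)^2 + (-0.125)^2 + (-0.1)^2 = 1.531146.
  rho(2) = -0.1961 / 1.531146 = -0.1281.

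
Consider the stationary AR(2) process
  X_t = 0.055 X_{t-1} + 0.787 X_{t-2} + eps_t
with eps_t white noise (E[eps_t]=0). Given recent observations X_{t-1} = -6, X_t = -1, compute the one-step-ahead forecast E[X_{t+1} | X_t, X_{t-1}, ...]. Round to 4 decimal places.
E[X_{t+1} \mid \mathcal F_t] = -4.7770

For an AR(p) model X_t = c + sum_i phi_i X_{t-i} + eps_t, the
one-step-ahead conditional mean is
  E[X_{t+1} | X_t, ...] = c + sum_i phi_i X_{t+1-i}.
Substitute known values:
  E[X_{t+1} | ...] = (0.055) * (-1) + (0.787) * (-6)
                   = -4.7770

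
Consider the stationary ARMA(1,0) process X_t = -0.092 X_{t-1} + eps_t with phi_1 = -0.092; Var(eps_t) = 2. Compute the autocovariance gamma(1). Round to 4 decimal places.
\gamma(1) = -0.1856

Multiply the model equation by X_{t-k} and take expectations. With theta_0 = psi_0 = 1 and psi_j the MA(infinity) weights, this gives
  gamma(k) - sum_i phi_i gamma(k-i) = c_k,
  c_k = sigma^2 * sum_{j=k..q} theta_j psi_{j-k}   (c_k = 0 for k > q),
using gamma(-m) = gamma(m).
Pure AR (q = 0): c_0 = sigma^2 = 2, c_k = 0 for k >= 1.
Equations for k = 0 and k = 1 (AR order 1):
  gamma(0) = phi_1 gamma(1) + c_0
  gamma(1) = phi_1 gamma(0) + c_1
Substituting the second into the first: gamma(0) (1 - phi_1^2) = c_0 + phi_1 c_1, so
  gamma(0) = c_0 / (1 - phi_1^2) = 2 / (1 - (-0.092)^2) = 2 / 0.991536 = 2.017073.
  gamma(1) = phi_1 gamma(0) = (-0.092)(2.017073) = -0.185571.
Therefore gamma(1) = -0.1856 (to 4 decimal places).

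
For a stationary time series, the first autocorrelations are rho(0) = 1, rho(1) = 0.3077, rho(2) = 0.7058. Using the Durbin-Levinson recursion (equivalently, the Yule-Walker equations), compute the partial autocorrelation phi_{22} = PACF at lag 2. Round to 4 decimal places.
\phi_{22} = 0.6750

The PACF at lag k is phi_{kk}, the last component of the solution
to the Yule-Walker system G_k phi = r_k where
  (G_k)_{ij} = rho(|i - j|), (r_k)_i = rho(i), i,j = 1..k.
Equivalently, Durbin-Levinson gives phi_{kk} iteratively:
  phi_{11} = rho(1)
  phi_{kk} = [rho(k) - sum_{j=1..k-1} phi_{k-1,j} rho(k-j)]
            / [1 - sum_{j=1..k-1} phi_{k-1,j} rho(j)],
  phi_{k,j} = phi_{k-1,j} - phi_{kk} phi_{k-1,k-j},  j = 1..k-1.
Step k = 1:
  phi_11 = rho(1) = 0.3077.
Step k = 2:
  phi_22 = [rho(2) - phi_11 rho(1)] / [1 - phi_11 rho(1)] = [0.7058 - (0.3077)(0.3077)] / [1 - (0.3077)(0.3077)]
         = 0.61112071 / 0.90532071 = 0.675.
Therefore phi_{22} = 0.6750.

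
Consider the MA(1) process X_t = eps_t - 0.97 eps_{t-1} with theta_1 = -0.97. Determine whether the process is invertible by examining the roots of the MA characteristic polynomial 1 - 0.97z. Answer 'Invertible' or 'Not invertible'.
\text{Invertible}

The MA(q) characteristic polynomial is P(z) = 1 - 0.97z.
Invertibility requires all roots to lie outside the unit circle, i.e. |z| > 1 for every root.
This is linear in z: 1 + (-0.97) z = 0  =>  z = -1/(-0.97) = 1.030928,  |z| = 1.030928.
Moduli of all roots: 1.0309.
All moduli strictly greater than 1? Yes.
Verdict: Invertible.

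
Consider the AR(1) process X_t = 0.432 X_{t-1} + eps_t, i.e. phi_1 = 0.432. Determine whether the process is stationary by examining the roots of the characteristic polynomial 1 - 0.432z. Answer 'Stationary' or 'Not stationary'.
\text{Stationary}

The AR(p) characteristic polynomial is P(z) = 1 - 0.432z.
Stationarity requires all roots to lie outside the unit circle, i.e. |z| > 1 for every root.
This is linear in z: 1 + (-0.432) z = 0  =>  z = -1/(-0.432) = 2.314815,  |z| = 2.314815.
Moduli of all roots: 2.3148.
All moduli strictly greater than 1? Yes.
Verdict: Stationary.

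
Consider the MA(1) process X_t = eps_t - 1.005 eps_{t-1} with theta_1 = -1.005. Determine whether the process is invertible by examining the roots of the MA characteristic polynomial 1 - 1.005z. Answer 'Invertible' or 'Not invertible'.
\text{Not invertible}

The MA(q) characteristic polynomial is P(z) = 1 - 1.005z.
Invertibility requires all roots to lie outside the unit circle, i.e. |z| > 1 for every root.
This is linear in z: 1 + (-1.005) z = 0  =>  z = -1/(-1.005) = 0.995025,  |z| = 0.995025.
Moduli of all roots: 0.9950.
All moduli strictly greater than 1? No.
Verdict: Not invertible.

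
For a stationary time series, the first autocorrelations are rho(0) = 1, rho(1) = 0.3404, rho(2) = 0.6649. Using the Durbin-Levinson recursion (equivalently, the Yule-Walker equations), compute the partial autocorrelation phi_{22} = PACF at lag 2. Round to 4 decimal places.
\phi_{22} = 0.6210

The PACF at lag k is phi_{kk}, the last component of the solution
to the Yule-Walker system G_k phi = r_k where
  (G_k)_{ij} = rho(|i - j|), (r_k)_i = rho(i), i,j = 1..k.
Equivalently, Durbin-Levinson gives phi_{kk} iteratively:
  phi_{11} = rho(1)
  phi_{kk} = [rho(k) - sum_{j=1..k-1} phi_{k-1,j} rho(k-j)]
            / [1 - sum_{j=1..k-1} phi_{k-1,j} rho(j)],
  phi_{k,j} = phi_{k-1,j} - phi_{kk} phi_{k-1,k-j},  j = 1..k-1.
Step k = 1:
  phi_11 = rho(1) = 0.3404.
Step k = 2:
  phi_22 = [rho(2) - phi_11 rho(1)] / [1 - phi_11 rho(1)] = [0.6649 - (0.3404)(0.3404)] / [1 - (0.3404)(0.3404)]
         = 0.54902784 / 0.88412784 = 0.621.
Therefore phi_{22} = 0.6210.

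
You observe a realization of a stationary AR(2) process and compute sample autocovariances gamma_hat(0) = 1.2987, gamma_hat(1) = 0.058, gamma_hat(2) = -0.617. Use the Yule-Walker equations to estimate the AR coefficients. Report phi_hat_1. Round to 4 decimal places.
\hat\phi_{1} = 0.0660

The Yule-Walker equations for an AR(p) process read, in matrix form,
  Gamma_p phi = r_p,   with   (Gamma_p)_{ij} = gamma(|i - j|),
                       (r_p)_i = gamma(i),   i,j = 1..p.
Substitute the sample gammas (Toeplitz matrix and right-hand side of size 2):
  Gamma_p = [[1.2987, 0.058], [0.058, 1.2987]]
  r_p     = [0.058, -0.617]
Written out:
  1.2987 phi_1 + 0.058 phi_2 = 0.058
  0.058 phi_1 + 1.2987 phi_2 = -0.617
Solve by Cramer's rule:
  det = gamma(0)^2 - gamma(1)^2 = (1.2987)^2 - (0.058)^2 = 1.68662169 - 0.003364 = 1.68325769
  phi_hat_1 = [gamma(1) gamma(0) - gamma(1) gamma(2)] / det = [(0.058)(1.2987) - (0.058)(-0.617)] / 1.68325769 = 0.1111106 / 1.68325769 = 0.066
  phi_hat_2 = [gamma(0) gamma(2) - gamma(1)^2] / det = [(1.2987)(-0.617) - (0.058)^2] / 1.68325769 = -0.8046619 / 1.68325769 = -0.478
So phi_hat = [0.0660, -0.4780].
Therefore phi_hat_1 = 0.0660.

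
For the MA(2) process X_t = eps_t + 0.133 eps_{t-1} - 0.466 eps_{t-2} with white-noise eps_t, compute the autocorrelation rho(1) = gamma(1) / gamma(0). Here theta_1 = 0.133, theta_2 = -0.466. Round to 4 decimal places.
\rho(1) = 0.0575

For an MA(q) process with theta_0 = 1, the autocovariance is
  gamma(k) = sigma^2 * sum_{i=0..q-k} theta_i * theta_{i+k},
and rho(k) = gamma(k) / gamma(0). Sigma^2 cancels.
  numerator   = (1)*(0.133) + (0.133)*(-0.466) = 0.071022.
  denominator = (1)^2 + (0.133)^2 + (-0.466)^2 = 1.234845.
  rho(1) = 0.071022 / 1.234845 = 0.0575.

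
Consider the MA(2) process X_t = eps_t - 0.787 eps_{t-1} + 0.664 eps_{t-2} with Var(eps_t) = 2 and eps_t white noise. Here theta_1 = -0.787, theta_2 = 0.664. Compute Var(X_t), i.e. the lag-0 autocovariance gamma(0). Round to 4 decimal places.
\gamma(0) = 4.1205

For an MA(q) process X_t = eps_t + sum_i theta_i eps_{t-i} with
Var(eps_t) = sigma^2, the variance is
  gamma(0) = sigma^2 * (1 + sum_i theta_i^2).
  sum_i theta_i^2 = (-0.787)^2 + (0.664)^2 = 0.619369 + 0.440896 = 1.060265.
  gamma(0) = 2 * (1 + 1.060265) = 2 * 2.060265 = 4.12053, which rounds to 4.1205.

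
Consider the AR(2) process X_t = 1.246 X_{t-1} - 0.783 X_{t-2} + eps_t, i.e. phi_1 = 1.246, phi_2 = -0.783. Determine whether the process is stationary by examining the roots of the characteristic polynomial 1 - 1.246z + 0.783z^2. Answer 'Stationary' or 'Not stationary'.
\text{Stationary}

The AR(p) characteristic polynomial is P(z) = 1 - 1.246z + 0.783z^2.
Stationarity requires all roots to lie outside the unit circle, i.e. |z| > 1 for every root.
Set 1 + (-1.246) z + (0.783) z^2 = 0, i.e. a z^2 + b z + c = 0 with a = 0.783, b = -1.246, c = 1.
Discriminant D = b^2 - 4ac = (-1.246)^2 - 4*(0.783)*1 = 1.552516 - (3.132) = -1.579484.
D < 0, so the roots are the complex-conjugate pair z = (-b +/- i sqrt(-D)) / (2a) = 0.7957 +/- 0.8025i.
For a conjugate pair |z|^2 = z * conj(z) = (product of roots) = c/a = 1/(0.783) = 1.277139, so |z| = sqrt(1.277139) = 1.1301 for both roots.
Moduli of all roots: 1.1301, 1.1301.
All moduli strictly greater than 1? Yes.
Verdict: Stationary.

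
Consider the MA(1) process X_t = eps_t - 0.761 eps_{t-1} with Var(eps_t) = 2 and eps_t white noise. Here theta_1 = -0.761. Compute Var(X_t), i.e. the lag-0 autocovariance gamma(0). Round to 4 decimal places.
\gamma(0) = 3.1582

For an MA(q) process X_t = eps_t + sum_i theta_i eps_{t-i} with
Var(eps_t) = sigma^2, the variance is
  gamma(0) = sigma^2 * (1 + sum_i theta_i^2).
  sum_i theta_i^2 = (-0.761)^2 = 0.579121.
  gamma(0) = 2 * (1 + 0.579121) = 2 * 1.579121 = 3.158242, which rounds to 3.1582.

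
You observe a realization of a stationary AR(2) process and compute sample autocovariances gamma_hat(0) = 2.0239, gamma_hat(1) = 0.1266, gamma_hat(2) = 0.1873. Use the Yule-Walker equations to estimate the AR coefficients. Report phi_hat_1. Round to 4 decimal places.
\hat\phi_{1} = 0.0570

The Yule-Walker equations for an AR(p) process read, in matrix form,
  Gamma_p phi = r_p,   with   (Gamma_p)_{ij} = gamma(|i - j|),
                       (r_p)_i = gamma(i),   i,j = 1..p.
Substitute the sample gammas (Toeplitz matrix and right-hand side of size 2):
  Gamma_p = [[2.0239, 0.1266], [0.1266, 2.0239]]
  r_p     = [0.1266, 0.1873]
Written out:
  2.0239 phi_1 + 0.1266 phi_2 = 0.1266
  0.1266 phi_1 + 2.0239 phi_2 = 0.1873
Solve by Cramer's rule:
  det = gamma(0)^2 - gamma(1)^2 = (2.0239)^2 - (0.1266)^2 = 4.09617121 - 0.01602756 = 4.08014365
  phi_hat_1 = [gamma(1) gamma(0) - gamma(1) gamma(2)] / det = [(0.1266)(2.0239) - (0.1266)(0.1873)] / 4.08014365 = 0.23251356 / 4.08014365 = 0.057
  phi_hat_2 = [gamma(0) gamma(2) - gamma(1)^2] / det = [(2.0239)(0.1873) - (0.1266)^2] / 4.08014365 = 0.36304891 / 4.08014365 = 0.089
So phi_hat = [0.0570, 0.0890].
Therefore phi_hat_1 = 0.0570.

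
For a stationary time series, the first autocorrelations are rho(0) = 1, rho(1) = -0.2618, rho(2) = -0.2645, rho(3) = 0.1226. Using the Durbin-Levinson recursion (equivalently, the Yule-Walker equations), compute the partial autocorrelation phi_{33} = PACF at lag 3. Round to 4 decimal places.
\phi_{33} = -0.0800

The PACF at lag k is phi_{kk}, the last component of the solution
to the Yule-Walker system G_k phi = r_k where
  (G_k)_{ij} = rho(|i - j|), (r_k)_i = rho(i), i,j = 1..k.
Equivalently, Durbin-Levinson gives phi_{kk} iteratively:
  phi_{11} = rho(1)
  phi_{kk} = [rho(k) - sum_{j=1..k-1} phi_{k-1,j} rho(k-j)]
            / [1 - sum_{j=1..k-1} phi_{k-1,j} rho(j)],
  phi_{k,j} = phi_{k-1,j} - phi_{kk} phi_{k-1,k-j},  j = 1..k-1.
Step k = 1:
  phi_11 = rho(1) = -0.2618.
Step k = 2:
  phi_22 = [rho(2) - phi_11 rho(1)] / [1 - phi_11 rho(1)] = [-0.2645 - (-0.2618)(-0.2618)] / [1 - (-0.2618)(-0.2618)]
         = -0.33303924 / 0.93146076 = -0.357545.
  Update: phi_21 = phi_11 - phi_22 phi_11 = -0.2618 - (-0.357545)(-0.2618) = -0.355405.
Step k = 3:
  phi_33 = [rho(3) - phi_21 rho(2) - phi_22 rho(1)] / [1 - phi_21 rho(1) - phi_22 rho(2)]
    numerator   = 0.1226 - (-0.355405)(-0.2645) - (-0.357545)(-0.2618) = -0.06501001
    denominator = 1 - (-0.355405)(-0.2618) - (-0.357545)(-0.2645) = 0.81238421
  phi_33 = -0.06501001 / 0.81238421 = -0.08.
Therefore phi_{33} = -0.0800.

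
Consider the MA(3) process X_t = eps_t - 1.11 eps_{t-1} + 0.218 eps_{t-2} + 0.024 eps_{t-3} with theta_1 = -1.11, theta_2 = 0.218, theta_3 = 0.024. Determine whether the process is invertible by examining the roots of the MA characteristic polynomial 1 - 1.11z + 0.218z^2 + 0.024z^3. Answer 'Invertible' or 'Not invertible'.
\text{Invertible}

The MA(q) characteristic polynomial is P(z) = 1 - 1.11z + 0.218z^2 + 0.024z^3.
Invertibility requires all roots to lie outside the unit circle, i.e. |z| > 1 for every root.
Degree 3: look for a simple real root z0 first, then factor out (1 - z/z0) and solve the remaining quadratic.
Testing z0 = 1.25: P(1.25) = 1 + (-1.11)(1.25) + (0.218)(1.25)^2 + (0.024)(1.25)^3
  = 1 + (-1.3875) + (0.340625) + (0.046875) = 0.  So z_0 = 1.25 is a root, |z_0| = 1.25.
Divide out the factor (1 - 0.8 z) = (1 - z/z0) (since 1/z0 = 0.8):
  P(z) = (1 - 0.8 z)(1 + (-0.31) z + (-0.03) z^2)
  [check: z-coef -0.31 - (0.8) = -1.11; z^2-coef -0.03 - (0.8)(-0.31) = 0.218; z^3-coef -(0.8)(-0.03) = 0.024.]
Remaining roots from the quadratic factor 1 + (-0.31) z + (-0.03) z^2:
  Set 1 + (-0.31) z + (-0.03) z^2 = 0, i.e. a z^2 + b z + c = 0 with a = -0.03, b = -0.31, c = 1.
  Discriminant D = b^2 - 4ac = (-0.31)^2 - 4*(-0.03)*1 = 0.0961 - (-0.12) = 0.2161.
  D >= 0, so the roots are real: z = (-b +/- sqrt(D)) / (2a) = (0.31 +/- 0.464866) / (-0.06).
    z_1 = (0.31 + 0.464866) / (-0.06) = -12.9144,   |z_1| = 12.9144.
    z_2 = (0.31 - 0.464866) / (-0.06) = 2.5811,   |z_2| = 2.5811.
Moduli of all roots: 1.2500, 12.9144, 2.5811.
All moduli strictly greater than 1? Yes.
Verdict: Invertible.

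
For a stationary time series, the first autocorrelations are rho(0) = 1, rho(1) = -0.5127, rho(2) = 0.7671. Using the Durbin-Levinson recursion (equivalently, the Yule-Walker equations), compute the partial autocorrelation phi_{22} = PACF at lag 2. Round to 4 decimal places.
\phi_{22} = 0.6840

The PACF at lag k is phi_{kk}, the last component of the solution
to the Yule-Walker system G_k phi = r_k where
  (G_k)_{ij} = rho(|i - j|), (r_k)_i = rho(i), i,j = 1..k.
Equivalently, Durbin-Levinson gives phi_{kk} iteratively:
  phi_{11} = rho(1)
  phi_{kk} = [rho(k) - sum_{j=1..k-1} phi_{k-1,j} rho(k-j)]
            / [1 - sum_{j=1..k-1} phi_{k-1,j} rho(j)],
  phi_{k,j} = phi_{k-1,j} - phi_{kk} phi_{k-1,k-j},  j = 1..k-1.
Step k = 1:
  phi_11 = rho(1) = -0.5127.
Step k = 2:
  phi_22 = [rho(2) - phi_11 rho(1)] / [1 - phi_11 rho(1)] = [0.7671 - (-0.5127)(-0.5127)] / [1 - (-0.5127)(-0.5127)]
         = 0.50423871 / 0.73713871 = 0.684.
Therefore phi_{22} = 0.6840.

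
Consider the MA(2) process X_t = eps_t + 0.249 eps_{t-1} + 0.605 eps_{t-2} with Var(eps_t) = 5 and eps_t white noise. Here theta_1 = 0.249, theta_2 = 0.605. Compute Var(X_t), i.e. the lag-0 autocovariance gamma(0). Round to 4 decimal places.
\gamma(0) = 7.1401

For an MA(q) process X_t = eps_t + sum_i theta_i eps_{t-i} with
Var(eps_t) = sigma^2, the variance is
  gamma(0) = sigma^2 * (1 + sum_i theta_i^2).
  sum_i theta_i^2 = (0.249)^2 + (0.605)^2 = 0.062001 + 0.366025 = 0.428026.
  gamma(0) = 5 * (1 + 0.428026) = 5 * 1.428026 = 7.14013, which rounds to 7.1401.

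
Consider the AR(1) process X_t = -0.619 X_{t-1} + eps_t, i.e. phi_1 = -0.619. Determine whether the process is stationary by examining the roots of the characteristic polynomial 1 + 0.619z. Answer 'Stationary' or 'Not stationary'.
\text{Stationary}

The AR(p) characteristic polynomial is P(z) = 1 + 0.619z.
Stationarity requires all roots to lie outside the unit circle, i.e. |z| > 1 for every root.
This is linear in z: 1 + (0.619) z = 0  =>  z = -1/(0.619) = -1.615509,  |z| = 1.615509.
Moduli of all roots: 1.6155.
All moduli strictly greater than 1? Yes.
Verdict: Stationary.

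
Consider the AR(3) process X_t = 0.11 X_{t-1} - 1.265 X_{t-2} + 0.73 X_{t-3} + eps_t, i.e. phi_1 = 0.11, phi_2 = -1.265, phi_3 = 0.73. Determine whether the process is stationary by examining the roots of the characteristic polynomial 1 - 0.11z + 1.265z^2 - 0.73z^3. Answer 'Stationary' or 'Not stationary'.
\text{Not stationary}

The AR(p) characteristic polynomial is P(z) = 1 - 0.11z + 1.265z^2 - 0.73z^3.
Stationarity requires all roots to lie outside the unit circle, i.e. |z| > 1 for every root.
Degree 3: look for a simple real root z0 first, then factor out (1 - z/z0) and solve the remaining quadratic.
Testing z0 = 2: P(2) = 1 + (-0.11)(2) + (1.265)(2)^2 + (-0.73)(2)^3
  = 1 + (-0.22) + (5.06) + (-5.84) = 0.  So z_0 = 2 is a root, |z_0| = 2.
Divide out the factor (1 - 0.5 z) = (1 - z/z0) (since 1/z0 = 0.5):
  P(z) = (1 - 0.5 z)(1 + (0.39) z + (1.46) z^2)
  [check: z-coef 0.39 - (0.5) = -0.11; z^2-coef 1.46 - (0.5)(0.39) = 1.265; z^3-coef -(0.5)(1.46) = -0.73.]
Remaining roots from the quadratic factor 1 + (0.39) z + (1.46) z^2:
  Set 1 + (0.39) z + (1.46) z^2 = 0, i.e. a z^2 + b z + c = 0 with a = 1.46, b = 0.39, c = 1.
  Discriminant D = b^2 - 4ac = (0.39)^2 - 4*(1.46)*1 = 0.1521 - (5.84) = -5.6879.
  D < 0, so the roots are the complex-conjugate pair z = (-b +/- i sqrt(-D)) / (2a) = -0.1336 +/- 0.8168i.
  For a conjugate pair |z|^2 = z * conj(z) = (product of roots) = c/a = 1/(1.46) = 0.684932, so |z| = sqrt(0.684932) = 0.8276 for both roots.
Moduli of all roots: 2.0000, 0.8276, 0.8276.
All moduli strictly greater than 1? No.
Verdict: Not stationary.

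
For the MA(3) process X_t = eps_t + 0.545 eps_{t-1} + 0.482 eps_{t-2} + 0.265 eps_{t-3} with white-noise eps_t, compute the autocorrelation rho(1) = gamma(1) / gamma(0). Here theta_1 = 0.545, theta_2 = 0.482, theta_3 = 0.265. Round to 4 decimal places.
\rho(1) = 0.5848

For an MA(q) process with theta_0 = 1, the autocovariance is
  gamma(k) = sigma^2 * sum_{i=0..q-k} theta_i * theta_{i+k},
and rho(k) = gamma(k) / gamma(0). Sigma^2 cancels.
  numerator   = (1)*(0.545) + (0.545)*(0.482) + (0.482)*(0.265) = 0.93542.
  denominator = (1)^2 + (0.545)^2 + (0.482)^2 + (0.265)^2 = 1.599574.
  rho(1) = 0.93542 / 1.599574 = 0.5848.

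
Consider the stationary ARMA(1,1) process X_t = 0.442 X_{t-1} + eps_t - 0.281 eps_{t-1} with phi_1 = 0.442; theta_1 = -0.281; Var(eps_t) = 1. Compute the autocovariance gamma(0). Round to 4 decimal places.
\gamma(0) = 1.0322

Multiply the model equation by X_{t-k} and take expectations. With theta_0 = psi_0 = 1 and psi_j the MA(infinity) weights, this gives
  gamma(k) - sum_i phi_i gamma(k-i) = c_k,
  c_k = sigma^2 * sum_{j=k..q} theta_j psi_{j-k}   (c_k = 0 for k > q),
using gamma(-m) = gamma(m).
psi-weights needed (psi_j = theta_j + sum_i phi_i psi_{j-i}):
  psi_1 = theta_1 + phi_1 = -0.281 + (0.442) = 0.161
Right-hand sides:
  c_0 = sigma^2 (1 + theta_1 psi_1) = 1 * (1 + (-0.281)(0.161)) = 1 * 0.954759 = 0.954759
  c_1 = sigma^2 theta_1 = 1 * (-0.281) = -0.281
  c_2 = 0
Equations for k = 0 and k = 1 (AR order 1):
  gamma(0) = phi_1 gamma(1) + c_0
  gamma(1) = phi_1 gamma(0) + c_1
Substituting the second into the first: gamma(0) (1 - phi_1^2) = c_0 + phi_1 c_1, so
  gamma(0) = (c_0 + phi_1 c_1) / (1 - phi_1^2) = (0.954759 + (0.442)(-0.281)) / (1 - (0.442)^2) = 0.830557 / 0.804636 = 1.032215.
Therefore gamma(0) = 1.0322 (to 4 decimal places).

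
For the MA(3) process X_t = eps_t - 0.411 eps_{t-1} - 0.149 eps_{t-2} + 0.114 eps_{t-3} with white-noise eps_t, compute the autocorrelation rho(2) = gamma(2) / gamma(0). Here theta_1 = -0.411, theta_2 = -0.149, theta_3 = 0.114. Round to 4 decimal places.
\rho(2) = -0.1627

For an MA(q) process with theta_0 = 1, the autocovariance is
  gamma(k) = sigma^2 * sum_{i=0..q-k} theta_i * theta_{i+k},
and rho(k) = gamma(k) / gamma(0). Sigma^2 cancels.
  numerator   = (1)*(-0.149) + (-0.411)*(0.114) = -0.195854.
  denominator = (1)^2 + (-0.411)^2 + (-0.149)^2 + (0.114)^2 = 1.204118.
  rho(2) = -0.195854 / 1.204118 = -0.1627.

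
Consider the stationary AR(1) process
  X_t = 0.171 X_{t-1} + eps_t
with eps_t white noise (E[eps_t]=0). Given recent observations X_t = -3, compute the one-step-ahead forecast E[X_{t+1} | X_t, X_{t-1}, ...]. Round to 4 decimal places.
E[X_{t+1} \mid \mathcal F_t] = -0.5130

For an AR(p) model X_t = c + sum_i phi_i X_{t-i} + eps_t, the
one-step-ahead conditional mean is
  E[X_{t+1} | X_t, ...] = c + sum_i phi_i X_{t+1-i}.
Substitute known values:
  E[X_{t+1} | ...] = (0.171) * (-3)
                   = -0.5130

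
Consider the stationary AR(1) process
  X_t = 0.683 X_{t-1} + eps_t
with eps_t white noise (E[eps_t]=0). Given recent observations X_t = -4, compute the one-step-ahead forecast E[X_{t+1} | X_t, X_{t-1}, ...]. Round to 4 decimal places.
E[X_{t+1} \mid \mathcal F_t] = -2.7320

For an AR(p) model X_t = c + sum_i phi_i X_{t-i} + eps_t, the
one-step-ahead conditional mean is
  E[X_{t+1} | X_t, ...] = c + sum_i phi_i X_{t+1-i}.
Substitute known values:
  E[X_{t+1} | ...] = (0.683) * (-4)
                   = -2.7320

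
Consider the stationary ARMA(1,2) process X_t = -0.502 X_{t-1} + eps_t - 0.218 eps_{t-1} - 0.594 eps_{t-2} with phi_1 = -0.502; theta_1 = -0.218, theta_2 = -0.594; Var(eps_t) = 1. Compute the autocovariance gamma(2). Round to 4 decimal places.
\gamma(2) = -0.2984

Multiply the model equation by X_{t-k} and take expectations. With theta_0 = psi_0 = 1 and psi_j the MA(infinity) weights, this gives
  gamma(k) - sum_i phi_i gamma(k-i) = c_k,
  c_k = sigma^2 * sum_{j=k..q} theta_j psi_{j-k}   (c_k = 0 for k > q),
using gamma(-m) = gamma(m).
psi-weights needed (psi_j = theta_j + sum_i phi_i psi_{j-i}):
  psi_1 = theta_1 + phi_1 = -0.218 + (-0.502) = -0.72
  psi_2 = theta_2 + phi_1 psi_1 = -0.594 + (-0.502)(-0.72) = -0.23256
Right-hand sides:
  c_0 = sigma^2 (1 + theta_1 psi_1 + theta_2 psi_2) = 1 * (1 + (-0.218)(-0.72) + (-0.594)(-0.23256)) = 1 * 1.295101 = 1.295101
  c_1 = sigma^2 (theta_1 + theta_2 psi_1) = 1 * (-0.218 + (-0.594)(-0.72)) = 0.20968
  c_2 = sigma^2 theta_2 = 1 * (-0.594) = -0.594
Equations for k = 0 and k = 1 (AR order 1):
  gamma(0) = phi_1 gamma(1) + c_0
  gamma(1) = phi_1 gamma(0) + c_1
Substituting the second into the first: gamma(0) (1 - phi_1^2) = c_0 + phi_1 c_1, so
  gamma(0) = (c_0 + phi_1 c_1) / (1 - phi_1^2) = (1.295101 + (-0.502)(0.20968)) / (1 - (-0.502)^2) = 1.189841 / 0.747996 = 1.590705.
  gamma(1) = phi_1 gamma(0) + c_1 = (-0.502)(1.590705) + (0.20968) = -0.588854.
For k = 2: gamma(2) = phi_1 gamma(1) + c_2
  = (-0.502)(-0.588854) + (-0.594) = -0.298395.
Therefore gamma(2) = -0.2984 (to 4 decimal places).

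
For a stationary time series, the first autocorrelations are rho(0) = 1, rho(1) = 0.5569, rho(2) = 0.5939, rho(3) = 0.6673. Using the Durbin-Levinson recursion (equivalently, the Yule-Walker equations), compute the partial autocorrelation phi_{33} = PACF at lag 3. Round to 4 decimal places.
\phi_{33} = 0.4249

The PACF at lag k is phi_{kk}, the last component of the solution
to the Yule-Walker system G_k phi = r_k where
  (G_k)_{ij} = rho(|i - j|), (r_k)_i = rho(i), i,j = 1..k.
Equivalently, Durbin-Levinson gives phi_{kk} iteratively:
  phi_{11} = rho(1)
  phi_{kk} = [rho(k) - sum_{j=1..k-1} phi_{k-1,j} rho(k-j)]
            / [1 - sum_{j=1..k-1} phi_{k-1,j} rho(j)],
  phi_{k,j} = phi_{k-1,j} - phi_{kk} phi_{k-1,k-j},  j = 1..k-1.
Step k = 1:
  phi_11 = rho(1) = 0.5569.
Step k = 2:
  phi_22 = [rho(2) - phi_11 rho(1)] / [1 - phi_11 rho(1)] = [0.5939 - (0.5569)(0.5569)] / [1 - (0.5569)(0.5569)]
         = 0.28376239 / 0.68986239 = 0.411332.
  Update: phi_21 = phi_11 - phi_22 phi_11 = 0.5569 - (0.411332)(0.5569) = 0.327829.
Step k = 3:
  phi_33 = [rho(3) - phi_21 rho(2) - phi_22 rho(1)] / [1 - phi_21 rho(1) - phi_22 rho(2)]
    numerator   = 0.6673 - (0.327829)(0.5939) - (0.411332)(0.5569) = 0.24353147
    denominator = 1 - (0.327829)(0.5569) - (0.411332)(0.5939) = 0.57314187
  phi_33 = 0.24353147 / 0.57314187 = 0.4249.
Therefore phi_{33} = 0.4249.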